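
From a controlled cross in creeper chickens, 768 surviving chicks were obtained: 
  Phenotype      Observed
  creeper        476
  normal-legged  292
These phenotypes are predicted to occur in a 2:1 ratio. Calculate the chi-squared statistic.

Total ratio parts = 3. Expected numbers out of 768:
  creeper: 768 × 2/3 = 512
  normal-legged: 768 × 1/3 = 256
χ² = Σ (O − E)² / E
  creeper: (476 − 512)² / 512 = 2.5312
  normal-legged: (292 − 256)² / 256 = 5.0625
χ² = 2.5312 + 5.0625 = 7.5937 ≈ 7.594

7.594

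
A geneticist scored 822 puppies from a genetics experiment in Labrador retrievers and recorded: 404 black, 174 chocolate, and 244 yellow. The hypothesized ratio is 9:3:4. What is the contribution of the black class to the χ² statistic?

Under the 9:3:4 hypothesis (Σ ratio = 16, N = 822):
  black: 822 × 9/16 = 462.375
  chocolate: 822 × 3/16 = 154.125
  yellow: 822 × 4/16 = 205.5
Contribution of black: (404 − 462.375)² / 462.375 = 7.3699

7.370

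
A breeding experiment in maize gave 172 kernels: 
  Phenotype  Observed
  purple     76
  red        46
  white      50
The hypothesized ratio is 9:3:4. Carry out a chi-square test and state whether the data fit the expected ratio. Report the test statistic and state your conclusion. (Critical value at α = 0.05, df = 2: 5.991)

11.452; not consistent

Expected counts for N = 172 under a 9:3:4 ratio (total parts = 16):
  purple: 172 × 9/16 = 96.75
  red: 172 × 3/16 = 32.25
  white: 172 × 4/16 = 43
χ² = Σ (O − E)² / E
  purple: (76 − 96.75)² / 96.75 = 4.4503
  red: (46 − 32.25)² / 32.25 = 5.8624
  white: (50 − 43)² / 43 = 1.1395
χ² = 4.4503 + 5.8624 + 1.1395 = 11.4522 ≈ 11.452
Degrees of freedom = 3 − 1 = 2; critical value at α = 0.05 is 5.991.
Since 11.452 > 5.991, we reject the null hypothesis — the data do not fit the 9:3:4 ratio.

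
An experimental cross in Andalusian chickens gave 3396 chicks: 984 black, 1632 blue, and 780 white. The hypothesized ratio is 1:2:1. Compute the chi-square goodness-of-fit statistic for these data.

29.640

Expected counts for N = 3396 under a 1:2:1 ratio (total parts = 4):
  black: 3396 × 1/4 = 849
  blue: 3396 × 2/4 = 1698
  white: 3396 × 1/4 = 849
χ² = Σ (O − E)² / E
  black: (984 − 849)² / 849 = 21.4664
  blue: (1632 − 1698)² / 1698 = 2.5654
  white: (780 − 849)² / 849 = 5.6078
χ² = 21.4664 + 2.5654 + 5.6078 = 29.6396 ≈ 29.640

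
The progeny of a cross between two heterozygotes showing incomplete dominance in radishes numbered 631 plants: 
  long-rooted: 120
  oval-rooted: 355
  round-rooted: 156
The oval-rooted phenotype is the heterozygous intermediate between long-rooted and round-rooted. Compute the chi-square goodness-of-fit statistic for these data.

With incomplete dominance, a heterozygote × heterozygote cross gives a 1:2:1 phenotypic ratio.
The 1:2:1 ratio has 4 parts, so with N = 631 the expected counts are:
  long-rooted: 631 × 1/4 = 157.75
  oval-rooted: 631 × 2/4 = 315.5
  round-rooted: 631 × 1/4 = 157.75
χ² = Σ (O − E)² / E
  long-rooted: (120 − 157.75)² / 157.75 = 9.0337
  oval-rooted: (355 − 315.5)² / 315.5 = 4.9453
  round-rooted: (156 − 157.75)² / 157.75 = 0.0194
χ² = 9.0337 + 4.9453 + 0.0194 = 13.9984 ≈ 13.998

13.998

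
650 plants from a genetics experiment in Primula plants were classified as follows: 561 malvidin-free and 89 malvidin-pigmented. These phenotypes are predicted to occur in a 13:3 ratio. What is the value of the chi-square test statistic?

10.914

Total ratio parts = 16. Expected numbers out of 650:
  malvidin-free: 650 × 13/16 = 528.125
  malvidin-pigmented: 650 × 3/16 = 121.875
χ² = Σ (O − E)² / E
  malvidin-free: (561 − 528.125)² / 528.125 = 2.0464
  malvidin-pigmented: (89 − 121.875)² / 121.875 = 8.8678
χ² = 2.0464 + 8.8678 = 10.9142 ≈ 10.914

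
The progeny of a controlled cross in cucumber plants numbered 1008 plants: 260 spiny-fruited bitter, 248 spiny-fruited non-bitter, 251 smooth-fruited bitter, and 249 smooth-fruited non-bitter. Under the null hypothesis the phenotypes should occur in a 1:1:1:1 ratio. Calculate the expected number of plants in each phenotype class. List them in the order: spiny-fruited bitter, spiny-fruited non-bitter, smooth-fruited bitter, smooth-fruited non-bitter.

252, 252, 252, 252

Total ratio parts = 4. Expected numbers out of 1008:
  spiny-fruited bitter: 1008 × 1/4 = 252
  spiny-fruited non-bitter: 1008 × 1/4 = 252
  smooth-fruited bitter: 1008 × 1/4 = 252
  smooth-fruited non-bitter: 1008 × 1/4 = 252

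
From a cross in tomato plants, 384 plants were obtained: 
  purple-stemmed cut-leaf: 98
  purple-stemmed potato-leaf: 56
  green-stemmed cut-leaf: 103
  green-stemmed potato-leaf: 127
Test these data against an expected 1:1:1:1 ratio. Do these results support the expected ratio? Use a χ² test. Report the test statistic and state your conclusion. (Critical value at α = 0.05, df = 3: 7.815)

27.229; not consistent

Under the 1:1:1:1 hypothesis (Σ ratio = 4, N = 384):
  purple-stemmed cut-leaf: 384 × 1/4 = 96
  purple-stemmed potato-leaf: 384 × 1/4 = 96
  green-stemmed cut-leaf: 384 × 1/4 = 96
  green-stemmed potato-leaf: 384 × 1/4 = 96
χ² = Σ (O − E)² / E
  purple-stemmed cut-leaf: (98 − 96)² / 96 = 0.0417
  purple-stemmed potato-leaf: (56 − 96)² / 96 = 16.6667
  green-stemmed cut-leaf: (103 − 96)² / 96 = 0.5104
  green-stemmed potato-leaf: (127 − 96)² / 96 = 10.0104
χ² = 0.0417 + 16.6667 + 0.5104 + 10.0104 = 27.2292 ≈ 27.229
Degrees of freedom = 4 − 1 = 3; critical value at α = 0.05 is 7.815.
Since 27.229 > 7.815, we reject the null hypothesis — the data do not fit the 1:1:1:1 ratio.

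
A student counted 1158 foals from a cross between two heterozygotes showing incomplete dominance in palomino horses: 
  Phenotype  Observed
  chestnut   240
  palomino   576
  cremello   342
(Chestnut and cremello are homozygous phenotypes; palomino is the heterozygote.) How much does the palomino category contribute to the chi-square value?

0.016

With incomplete dominance, a heterozygote × heterozygote cross gives a 1:2:1 phenotypic ratio.
The 1:2:1 ratio has 4 parts, so with N = 1158 the expected counts are:
  chestnut: 1158 × 1/4 = 289.5
  palomino: 1158 × 2/4 = 579
  cremello: 1158 × 1/4 = 289.5
Contribution of palomino: (576 − 579)² / 579 = 0.0155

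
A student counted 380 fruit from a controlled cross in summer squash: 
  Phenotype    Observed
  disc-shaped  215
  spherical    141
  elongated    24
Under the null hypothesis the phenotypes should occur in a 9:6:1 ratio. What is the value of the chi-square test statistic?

Under the 9:6:1 hypothesis (Σ ratio = 16, N = 380):
  disc-shaped: 380 × 9/16 = 213.75
  spherical: 380 × 6/16 = 142.5
  elongated: 380 × 1/16 = 23.75
χ² = Σ (O − E)² / E
  disc-shaped: (215 − 213.75)² / 213.75 = 0.0073
  spherical: (141 − 142.5)² / 142.5 = 0.0158
  elongated: (24 − 23.75)² / 23.75 = 0.0026
χ² = 0.0073 + 0.0158 + 0.0026 = 0.0257 ≈ 0.026

0.026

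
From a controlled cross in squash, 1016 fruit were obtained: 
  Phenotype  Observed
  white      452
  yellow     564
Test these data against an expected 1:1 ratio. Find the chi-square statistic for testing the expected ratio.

Under the 1:1 hypothesis (Σ ratio = 2, N = 1016):
  white: 1016 × 1/2 = 508
  yellow: 1016 × 1/2 = 508
χ² = Σ (O − E)² / E
  white: (452 − 508)² / 508 = 6.1732
  yellow: (564 − 508)² / 508 = 6.1732
χ² = 6.1732 + 6.1732 = 12.3464 ≈ 12.346

12.346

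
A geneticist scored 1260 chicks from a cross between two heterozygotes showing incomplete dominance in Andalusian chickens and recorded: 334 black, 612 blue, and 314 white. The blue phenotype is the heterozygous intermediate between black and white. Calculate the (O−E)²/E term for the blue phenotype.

0.514

With incomplete dominance, a heterozygote × heterozygote cross gives a 1:2:1 phenotypic ratio.
Total ratio parts = 4. Expected numbers out of 1260:
  black: 1260 × 1/4 = 315
  blue: 1260 × 2/4 = 630
  white: 1260 × 1/4 = 315
Contribution of blue: (612 − 630)² / 630 = 0.5143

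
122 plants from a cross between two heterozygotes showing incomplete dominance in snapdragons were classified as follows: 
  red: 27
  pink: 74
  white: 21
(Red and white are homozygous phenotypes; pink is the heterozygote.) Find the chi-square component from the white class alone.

With incomplete dominance, a heterozygote × heterozygote cross gives a 1:2:1 phenotypic ratio.
Expected counts for N = 122 under a 1:2:1 ratio (total parts = 4):
  red: 122 × 1/4 = 30.5
  pink: 122 × 2/4 = 61
  white: 122 × 1/4 = 30.5
Contribution of white: (21 − 30.5)² / 30.5 = 2.9590

2.959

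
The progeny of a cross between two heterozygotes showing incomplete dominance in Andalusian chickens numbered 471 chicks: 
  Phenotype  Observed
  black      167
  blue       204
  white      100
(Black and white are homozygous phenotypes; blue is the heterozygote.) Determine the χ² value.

With incomplete dominance, a heterozygote × heterozygote cross gives a 1:2:1 phenotypic ratio.
Expected counts for N = 471 under a 1:2:1 ratio (total parts = 4):
  black: 471 × 1/4 = 117.75
  blue: 471 × 2/4 = 235.5
  white: 471 × 1/4 = 117.75
χ² = Σ (O − E)² / E
  black: (167 − 117.75)² / 117.75 = 20.5993
  blue: (204 − 235.5)² / 235.5 = 4.2134
  white: (100 − 117.75)² / 117.75 = 2.6757
χ² = 20.5993 + 4.2134 + 2.6757 = 27.4884 ≈ 27.488

27.488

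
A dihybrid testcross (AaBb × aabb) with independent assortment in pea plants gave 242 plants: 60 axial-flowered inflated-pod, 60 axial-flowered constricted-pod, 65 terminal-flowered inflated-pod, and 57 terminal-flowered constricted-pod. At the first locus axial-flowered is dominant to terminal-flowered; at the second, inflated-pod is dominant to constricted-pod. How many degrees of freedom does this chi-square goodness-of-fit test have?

A dihybrid testcross with independent assortment gives a 1:1:1:1 ratio.
A goodness-of-fit test with 4 phenotype classes has df = 4 − 1 = 3.

3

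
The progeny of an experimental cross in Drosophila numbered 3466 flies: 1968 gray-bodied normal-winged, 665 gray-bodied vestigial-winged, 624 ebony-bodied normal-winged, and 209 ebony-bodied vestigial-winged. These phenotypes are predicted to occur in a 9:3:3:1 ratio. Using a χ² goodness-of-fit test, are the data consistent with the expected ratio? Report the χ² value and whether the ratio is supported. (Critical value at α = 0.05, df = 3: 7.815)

1.824; consistent

Under the 9:3:3:1 hypothesis (Σ ratio = 16, N = 3466):
  gray-bodied normal-winged: 3466 × 9/16 = 1949.625
  gray-bodied vestigial-winged: 3466 × 3/16 = 649.875
  ebony-bodied normal-winged: 3466 × 3/16 = 649.875
  ebony-bodied vestigial-winged: 3466 × 1/16 = 216.625
χ² = Σ (O − E)² / E
  gray-bodied normal-winged: (1968 − 1949.625)² / 1949.625 = 0.1732
  gray-bodied vestigial-winged: (665 − 649.875)² / 649.875 = 0.3520
  ebony-bodied normal-winged: (624 − 649.875)² / 649.875 = 1.0302
  ebony-bodied vestigial-winged: (209 − 216.625)² / 216.625 = 0.2684
χ² = 0.1732 + 0.3520 + 1.0302 + 0.2684 = 1.8238 ≈ 1.824
Degrees of freedom = 4 − 1 = 3; critical value at α = 0.05 is 7.815.
Since 1.824 < 7.815, we fail to reject the null hypothesis — the data are consistent with the 9:3:3:1 ratio.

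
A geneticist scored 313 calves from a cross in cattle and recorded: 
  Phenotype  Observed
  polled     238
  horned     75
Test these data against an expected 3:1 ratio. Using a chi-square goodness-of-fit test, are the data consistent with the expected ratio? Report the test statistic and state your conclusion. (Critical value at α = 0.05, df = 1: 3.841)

0.180; consistent

Expected counts for N = 313 under a 3:1 ratio (total parts = 4):
  polled: 313 × 3/4 = 234.75
  horned: 313 × 1/4 = 78.25
χ² = Σ (O − E)² / E
  polled: (238 − 234.75)² / 234.75 = 0.0450
  horned: (75 − 78.25)² / 78.25 = 0.1350
χ² = 0.0450 + 0.1350 = 0.180
Degrees of freedom = 2 − 1 = 1; critical value at α = 0.05 is 3.841.
Since 0.180 < 3.841, we fail to reject the null hypothesis — the data are consistent with the 3:1 ratio.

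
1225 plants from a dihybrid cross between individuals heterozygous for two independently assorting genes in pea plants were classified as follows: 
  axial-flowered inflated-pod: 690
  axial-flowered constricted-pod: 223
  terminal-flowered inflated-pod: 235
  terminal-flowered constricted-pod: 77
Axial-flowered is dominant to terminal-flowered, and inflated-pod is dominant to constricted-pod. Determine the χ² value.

A dihybrid F₂ with independent assortment and complete dominance at both loci gives a 9:3:3:1 phenotypic ratio.
The 9:3:3:1 ratio has 16 parts, so with N = 1225 the expected counts are:
  axial-flowered inflated-pod: 1225 × 9/16 = 689.0625
  axial-flowered constricted-pod: 1225 × 3/16 = 229.6875
  terminal-flowered inflated-pod: 1225 × 3/16 = 229.6875
  terminal-flowered constricted-pod: 1225 × 1/16 = 76.5625
χ² = Σ (O − E)² / E
  axial-flowered inflated-pod: (690 − 689.0625)² / 689.0625 = 0.0013
  axial-flowered constricted-pod: (223 − 229.6875)² / 229.6875 = 0.1947
  terminal-flowered inflated-pod: (235 − 229.6875)² / 229.6875 = 0.1229
  terminal-flowered constricted-pod: (77 − 76.5625)² / 76.5625 = 0.0025
χ² = 0.0013 + 0.1947 + 0.1229 + 0.0025 = 0.3214 ≈ 0.321

0.321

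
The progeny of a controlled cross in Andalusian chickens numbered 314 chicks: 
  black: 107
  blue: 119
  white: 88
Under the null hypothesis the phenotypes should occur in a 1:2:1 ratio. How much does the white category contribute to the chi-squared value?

1.150

The 1:2:1 ratio has 4 parts, so with N = 314 the expected counts are:
  black: 314 × 1/4 = 78.5
  blue: 314 × 2/4 = 157
  white: 314 × 1/4 = 78.5
Contribution of white: (88 − 78.5)² / 78.5 = 1.1497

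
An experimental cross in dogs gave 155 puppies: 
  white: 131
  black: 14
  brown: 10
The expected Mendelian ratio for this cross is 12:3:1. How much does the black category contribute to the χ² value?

7.807

Under the 12:3:1 hypothesis (Σ ratio = 16, N = 155):
  white: 155 × 12/16 = 116.25
  black: 155 × 3/16 = 29.0625
  brown: 155 × 1/16 = 9.6875
Contribution of black: (14 − 29.0625)² / 29.0625 = 7.8066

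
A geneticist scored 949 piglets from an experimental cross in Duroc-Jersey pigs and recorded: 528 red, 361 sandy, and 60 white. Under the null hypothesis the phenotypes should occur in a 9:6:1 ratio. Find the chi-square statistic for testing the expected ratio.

0.145

Under the 9:6:1 hypothesis (Σ ratio = 16, N = 949):
  red: 949 × 9/16 = 533.8125
  sandy: 949 × 6/16 = 355.875
  white: 949 × 1/16 = 59.3125
χ² = Σ (O − E)² / E
  red: (528 − 533.8125)² / 533.8125 = 0.0633
  sandy: (361 − 355.875)² / 355.875 = 0.0738
  white: (60 − 59.3125)² / 59.3125 = 0.0080
χ² = 0.0633 + 0.0738 + 0.0080 = 0.1451 ≈ 0.145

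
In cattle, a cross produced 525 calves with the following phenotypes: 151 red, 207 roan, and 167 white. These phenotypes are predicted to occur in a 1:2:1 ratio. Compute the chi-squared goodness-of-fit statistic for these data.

24.444

Total ratio parts = 4. Expected numbers out of 525:
  red: 525 × 1/4 = 131.25
  roan: 525 × 2/4 = 262.5
  white: 525 × 1/4 = 131.25
χ² = Σ (O − E)² / E
  red: (151 − 131.25)² / 131.25 = 2.9719
  roan: (207 − 262.5)² / 262.5 = 11.7343
  white: (167 − 131.25)² / 131.25 = 9.7376
χ² = 2.9719 + 11.7343 + 9.7376 = 24.4438 ≈ 24.444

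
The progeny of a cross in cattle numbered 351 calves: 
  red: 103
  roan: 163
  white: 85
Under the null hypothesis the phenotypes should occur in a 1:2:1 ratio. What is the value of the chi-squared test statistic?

Total ratio parts = 4. Expected numbers out of 351:
  red: 351 × 1/4 = 87.75
  roan: 351 × 2/4 = 175.5
  white: 351 × 1/4 = 87.75
χ² = Σ (O − E)² / E
  red: (103 − 87.75)² / 87.75 = 2.6503
  roan: (163 − 175.5)² / 175.5 = 0.8903
  white: (85 − 87.75)² / 87.75 = 0.0862
χ² = 2.6503 + 0.8903 + 0.0862 = 3.6268 ≈ 3.627

3.627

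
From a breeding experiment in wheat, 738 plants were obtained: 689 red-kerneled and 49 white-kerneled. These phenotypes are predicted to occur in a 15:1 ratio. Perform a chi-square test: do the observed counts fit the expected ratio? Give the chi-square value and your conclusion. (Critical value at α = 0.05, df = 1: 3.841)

0.191; consistent

Under the 15:1 hypothesis (Σ ratio = 16, N = 738):
  red-kerneled: 738 × 15/16 = 691.875
  white-kerneled: 738 × 1/16 = 46.125
χ² = Σ (O − E)² / E
  red-kerneled: (689 − 691.875)² / 691.875 = 0.0119
  white-kerneled: (49 − 46.125)² / 46.125 = 0.1792
χ² = 0.0119 + 0.1792 = 0.1911 ≈ 0.191
Degrees of freedom = 2 − 1 = 1; critical value at α = 0.05 is 3.841.
Since 0.191 < 3.841, we fail to reject the null hypothesis — the data are consistent with the 15:1 ratio.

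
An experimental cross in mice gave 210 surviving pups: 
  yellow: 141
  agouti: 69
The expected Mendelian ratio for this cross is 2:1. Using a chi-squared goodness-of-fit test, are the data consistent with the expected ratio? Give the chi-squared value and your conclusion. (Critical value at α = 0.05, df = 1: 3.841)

Under the 2:1 hypothesis (Σ ratio = 3, N = 210):
  yellow: 210 × 2/3 = 140
  agouti: 210 × 1/3 = 70
χ² = Σ (O − E)² / E
  yellow: (141 − 140)² / 140 = 0.0071
  agouti: (69 − 70)² / 70 = 0.0143
χ² = 0.0071 + 0.0143 = 0.0214 ≈ 0.021
Degrees of freedom = 2 − 1 = 1; critical value at α = 0.05 is 3.841.
Since 0.021 < 3.841, we fail to reject the null hypothesis — the data are consistent with the 2:1 ratio.

0.021; consistent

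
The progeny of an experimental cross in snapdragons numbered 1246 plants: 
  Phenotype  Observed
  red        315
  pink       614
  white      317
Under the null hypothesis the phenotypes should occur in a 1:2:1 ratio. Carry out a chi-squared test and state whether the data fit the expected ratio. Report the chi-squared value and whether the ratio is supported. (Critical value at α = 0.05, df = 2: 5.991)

0.266; consistent

Under the 1:2:1 hypothesis (Σ ratio = 4, N = 1246):
  red: 1246 × 1/4 = 311.5
  pink: 1246 × 2/4 = 623
  white: 1246 × 1/4 = 311.5
χ² = Σ (O − E)² / E
  red: (315 − 311.5)² / 311.5 = 0.0393
  pink: (614 − 623)² / 623 = 0.1300
  white: (317 − 311.5)² / 311.5 = 0.0971
χ² = 0.0393 + 0.1300 + 0.0971 = 0.2664 ≈ 0.266
Degrees of freedom = 3 − 1 = 2; critical value at α = 0.05 is 5.991.
Since 0.266 < 5.991, we fail to reject the null hypothesis — the data are consistent with the 1:2:1 ratio.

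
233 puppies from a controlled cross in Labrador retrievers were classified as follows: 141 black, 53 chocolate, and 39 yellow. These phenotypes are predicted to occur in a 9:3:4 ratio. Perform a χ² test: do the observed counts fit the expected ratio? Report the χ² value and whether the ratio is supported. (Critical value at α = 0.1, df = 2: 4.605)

9.100; not consistent

Total ratio parts = 16. Expected numbers out of 233:
  black: 233 × 9/16 = 131.0625
  chocolate: 233 × 3/16 = 43.6875
  yellow: 233 × 4/16 = 58.25
χ² = Σ (O − E)² / E
  black: (141 − 131.0625)² / 131.0625 = 0.7535
  chocolate: (53 − 43.6875)² / 43.6875 = 1.9851
  yellow: (39 − 58.25)² / 58.25 = 6.3616
χ² = 0.7535 + 1.9851 + 6.3616 = 9.1002 ≈ 9.100
Degrees of freedom = 3 − 1 = 2; critical value at α = 0.1 is 4.605.
Since 9.100 > 4.605, we reject the null hypothesis — the data do not fit the 9:3:4 ratio.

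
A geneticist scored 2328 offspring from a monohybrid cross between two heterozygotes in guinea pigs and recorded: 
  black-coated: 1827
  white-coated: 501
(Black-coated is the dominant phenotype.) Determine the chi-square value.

15.031

For a monohybrid cross between heterozygotes with complete dominance, the expected phenotypic ratio is 3:1.
The 3:1 ratio has 4 parts, so with N = 2328 the expected counts are:
  black-coated: 2328 × 3/4 = 1746
  white-coated: 2328 × 1/4 = 582
χ² = Σ (O − E)² / E
  black-coated: (1827 − 1746)² / 1746 = 3.7577
  white-coated: (501 − 582)² / 582 = 11.2732
χ² = 3.7577 + 11.2732 = 15.0309 ≈ 15.031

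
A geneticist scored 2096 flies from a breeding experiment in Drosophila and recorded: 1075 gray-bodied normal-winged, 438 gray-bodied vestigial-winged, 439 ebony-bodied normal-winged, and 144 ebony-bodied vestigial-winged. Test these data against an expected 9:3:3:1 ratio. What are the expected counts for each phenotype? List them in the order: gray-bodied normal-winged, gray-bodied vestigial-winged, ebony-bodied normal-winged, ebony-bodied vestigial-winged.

1179, 393, 393, 131

Under the 9:3:3:1 hypothesis (Σ ratio = 16, N = 2096):
  gray-bodied normal-winged: 2096 × 9/16 = 1179
  gray-bodied vestigial-winged: 2096 × 3/16 = 393
  ebony-bodied normal-winged: 2096 × 3/16 = 393
  ebony-bodied vestigial-winged: 2096 × 1/16 = 131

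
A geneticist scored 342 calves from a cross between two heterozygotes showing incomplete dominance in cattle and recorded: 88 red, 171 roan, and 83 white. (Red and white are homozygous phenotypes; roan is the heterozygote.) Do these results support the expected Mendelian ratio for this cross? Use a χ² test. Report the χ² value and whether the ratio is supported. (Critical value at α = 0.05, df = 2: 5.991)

With incomplete dominance, a heterozygote × heterozygote cross gives a 1:2:1 phenotypic ratio.
Expected counts for N = 342 under a 1:2:1 ratio (total parts = 4):
  red: 342 × 1/4 = 85.5
  roan: 342 × 2/4 = 171
  white: 342 × 1/4 = 85.5
χ² = Σ (O − E)² / E
  red: (88 − 85.5)² / 85.5 = 0.0731
  roan: (171 − 171)² / 171 = 0.0000
  white: (83 − 85.5)² / 85.5 = 0.0731
χ² = 0.0731 + 0.0000 + 0.0731 = 0.1462 ≈ 0.146
Degrees of freedom = 3 − 1 = 2; critical value at α = 0.05 is 5.991.
Since 0.146 < 5.991, we fail to reject the null hypothesis — the data are consistent with the 1:2:1 ratio.

0.146; consistent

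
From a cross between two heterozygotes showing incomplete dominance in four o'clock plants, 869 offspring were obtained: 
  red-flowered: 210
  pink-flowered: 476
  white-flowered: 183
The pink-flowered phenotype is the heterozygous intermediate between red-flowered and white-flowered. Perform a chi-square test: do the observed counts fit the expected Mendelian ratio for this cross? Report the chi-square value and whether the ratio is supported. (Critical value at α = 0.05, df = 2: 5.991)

With incomplete dominance, a heterozygote × heterozygote cross gives a 1:2:1 phenotypic ratio.
The 1:2:1 ratio has 4 parts, so with N = 869 the expected counts are:
  red-flowered: 869 × 1/4 = 217.25
  pink-flowered: 869 × 2/4 = 434.5
  white-flowered: 869 × 1/4 = 217.25
χ² = Σ (O − E)² / E
  red-flowered: (210 − 217.25)² / 217.25 = 0.2419
  pink-flowered: (476 − 434.5)² / 434.5 = 3.9638
  white-flowered: (183 − 217.25)² / 217.25 = 5.3996
χ² = 0.2419 + 3.9638 + 5.3996 = 9.6053 ≈ 9.605
Degrees of freedom = 3 − 1 = 2; critical value at α = 0.05 is 5.991.
Since 9.605 > 5.991, we reject the null hypothesis — the data do not fit the 1:2:1 ratio.

9.605; not consistent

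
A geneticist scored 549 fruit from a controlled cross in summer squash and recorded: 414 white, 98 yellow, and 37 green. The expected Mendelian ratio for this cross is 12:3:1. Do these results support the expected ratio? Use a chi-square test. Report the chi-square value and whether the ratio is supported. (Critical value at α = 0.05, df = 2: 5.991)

Total ratio parts = 16. Expected numbers out of 549:
  white: 549 × 12/16 = 411.75
  yellow: 549 × 3/16 = 102.9375
  green: 549 × 1/16 = 34.3125
χ² = Σ (O − E)² / E
  white: (414 − 411.75)² / 411.75 = 0.0123
  yellow: (98 − 102.9375)² / 102.9375 = 0.2368
  green: (37 − 34.3125)² / 34.3125 = 0.2105
χ² = 0.0123 + 0.2368 + 0.2105 = 0.4596 ≈ 0.460
Degrees of freedom = 3 − 1 = 2; critical value at α = 0.05 is 5.991.
Since 0.460 < 5.991, we fail to reject the null hypothesis — the data are consistent with the 12:3:1 ratio.

0.460; consistent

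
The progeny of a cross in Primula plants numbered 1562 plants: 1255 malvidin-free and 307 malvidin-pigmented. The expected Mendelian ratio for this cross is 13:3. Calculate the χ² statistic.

Expected counts for N = 1562 under a 13:3 ratio (total parts = 16):
  malvidin-free: 1562 × 13/16 = 1269.125
  malvidin-pigmented: 1562 × 3/16 = 292.875
χ² = Σ (O − E)² / E
  malvidin-free: (1255 − 1269.125)² / 1269.125 = 0.1572
  malvidin-pigmented: (307 − 292.875)² / 292.875 = 0.6812
χ² = 0.1572 + 0.6812 = 0.8384 ≈ 0.838

0.838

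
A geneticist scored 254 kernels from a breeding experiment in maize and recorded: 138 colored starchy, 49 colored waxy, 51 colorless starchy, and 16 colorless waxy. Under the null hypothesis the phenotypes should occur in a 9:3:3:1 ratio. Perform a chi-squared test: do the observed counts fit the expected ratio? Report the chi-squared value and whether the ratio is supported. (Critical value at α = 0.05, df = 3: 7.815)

The 9:3:3:1 ratio has 16 parts, so with N = 254 the expected counts are:
  colored starchy: 254 × 9/16 = 142.875
  colored waxy: 254 × 3/16 = 47.625
  colorless starchy: 254 × 3/16 = 47.625
  colorless waxy: 254 × 1/16 = 15.875
χ² = Σ (O − E)² / E
  colored starchy: (138 − 142.875)² / 142.875 = 0.1663
  colored waxy: (49 − 47.625)² / 47.625 = 0.0397
  colorless starchy: (51 − 47.625)² / 47.625 = 0.2392
  colorless waxy: (16 − 15.875)² / 15.875 = 0.0010
χ² = 0.1663 + 0.0397 + 0.2392 + 0.0010 = 0.4462 ≈ 0.446
Degrees of freedom = 4 − 1 = 3; critical value at α = 0.05 is 7.815.
Since 0.446 < 7.815, we fail to reject the null hypothesis — the data are consistent with the 9:3:3:1 ratio.

0.446; consistent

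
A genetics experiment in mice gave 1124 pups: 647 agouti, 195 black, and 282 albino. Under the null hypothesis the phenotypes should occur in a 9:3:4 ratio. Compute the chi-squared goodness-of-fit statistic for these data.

The 9:3:4 ratio has 16 parts, so with N = 1124 the expected counts are:
  agouti: 1124 × 9/16 = 632.25
  black: 1124 × 3/16 = 210.75
  albino: 1124 × 4/16 = 281
χ² = Σ (O − E)² / E
  agouti: (647 − 632.25)² / 632.25 = 0.3441
  black: (195 − 210.75)² / 210.75 = 1.1770
  albino: (282 − 281)² / 281 = 0.0036
χ² = 0.3441 + 1.1770 + 0.0036 = 1.5247 ≈ 1.525

1.525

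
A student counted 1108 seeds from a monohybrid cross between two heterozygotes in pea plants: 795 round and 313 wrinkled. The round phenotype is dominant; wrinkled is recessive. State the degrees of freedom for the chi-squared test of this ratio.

For a monohybrid cross between heterozygotes with complete dominance, the expected phenotypic ratio is 3:1.
A goodness-of-fit test with 2 phenotype classes has df = 2 − 1 = 1.

1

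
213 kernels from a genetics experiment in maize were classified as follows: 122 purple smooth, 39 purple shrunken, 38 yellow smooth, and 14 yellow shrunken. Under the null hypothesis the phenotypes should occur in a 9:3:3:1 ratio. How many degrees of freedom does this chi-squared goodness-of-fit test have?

3

A goodness-of-fit test with 4 phenotype classes has df = 4 − 1 = 3.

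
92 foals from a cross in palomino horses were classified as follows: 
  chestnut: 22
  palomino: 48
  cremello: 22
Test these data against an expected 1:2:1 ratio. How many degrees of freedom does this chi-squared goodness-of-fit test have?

2

A goodness-of-fit test with 3 phenotype classes has df = 3 − 1 = 2.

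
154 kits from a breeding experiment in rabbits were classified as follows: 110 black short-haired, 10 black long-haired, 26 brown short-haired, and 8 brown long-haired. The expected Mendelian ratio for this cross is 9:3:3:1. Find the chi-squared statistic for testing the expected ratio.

19.206

The 9:3:3:1 ratio has 16 parts, so with N = 154 the expected counts are:
  black short-haired: 154 × 9/16 = 86.625
  black long-haired: 154 × 3/16 = 28.875
  brown short-haired: 154 × 3/16 = 28.875
  brown long-haired: 154 × 1/16 = 9.625
χ² = Σ (O − E)² / E
  black short-haired: (110 − 86.625)² / 86.625 = 6.3075
  black long-haired: (10 − 28.875)² / 28.875 = 12.3382
  brown short-haired: (26 − 28.875)² / 28.875 = 0.2863
  brown long-haired: (8 − 9.625)² / 9.625 = 0.2744
χ² = 6.3075 + 12.3382 + 0.2863 + 0.2744 = 19.2064 ≈ 19.206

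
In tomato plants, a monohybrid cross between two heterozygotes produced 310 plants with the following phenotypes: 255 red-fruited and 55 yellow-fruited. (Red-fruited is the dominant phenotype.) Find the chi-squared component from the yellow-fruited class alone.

For a monohybrid cross between heterozygotes with complete dominance, the expected phenotypic ratio is 3:1.
Total ratio parts = 4. Expected numbers out of 310:
  red-fruited: 310 × 3/4 = 232.5
  yellow-fruited: 310 × 1/4 = 77.5
Contribution of yellow-fruited: (55 − 77.5)² / 77.5 = 6.5323

6.532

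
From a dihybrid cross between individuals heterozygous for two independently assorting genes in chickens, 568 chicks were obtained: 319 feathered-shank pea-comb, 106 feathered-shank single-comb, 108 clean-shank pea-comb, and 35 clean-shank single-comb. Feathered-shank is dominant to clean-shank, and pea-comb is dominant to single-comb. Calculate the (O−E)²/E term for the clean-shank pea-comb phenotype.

A dihybrid F₂ with independent assortment and complete dominance at both loci gives a 9:3:3:1 phenotypic ratio.
Total ratio parts = 16. Expected numbers out of 568:
  feathered-shank pea-comb: 568 × 9/16 = 319.5
  feathered-shank single-comb: 568 × 3/16 = 106.5
  clean-shank pea-comb: 568 × 3/16 = 106.5
  clean-shank single-comb: 568 × 1/16 = 35.5
Contribution of clean-shank pea-comb: (108 − 106.5)² / 106.5 = 0.0211

0.021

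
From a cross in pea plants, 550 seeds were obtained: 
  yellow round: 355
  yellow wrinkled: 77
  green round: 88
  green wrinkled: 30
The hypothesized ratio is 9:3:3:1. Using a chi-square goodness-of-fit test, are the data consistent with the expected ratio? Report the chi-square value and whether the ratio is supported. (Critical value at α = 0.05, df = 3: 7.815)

Under the 9:3:3:1 hypothesis (Σ ratio = 16, N = 550):
  yellow round: 550 × 9/16 = 309.375
  yellow wrinkled: 550 × 3/16 = 103.125
  green round: 550 × 3/16 = 103.125
  green wrinkled: 550 × 1/16 = 34.375
χ² = Σ (O − E)² / E
  yellow round: (355 − 309.375)² / 309.375 = 6.7285
  yellow wrinkled: (77 − 103.125)² / 103.125 = 6.6183
  green round: (88 − 103.125)² / 103.125 = 2.2183
  green wrinkled: (30 − 34.375)² / 34.375 = 0.5568
χ² = 6.7285 + 6.6183 + 2.2183 + 0.5568 = 16.1219 ≈ 16.122
Degrees of freedom = 4 − 1 = 3; critical value at α = 0.05 is 7.815.
Since 16.122 > 7.815, we reject the null hypothesis — the data do not fit the 9:3:3:1 ratio.

16.122; not consistent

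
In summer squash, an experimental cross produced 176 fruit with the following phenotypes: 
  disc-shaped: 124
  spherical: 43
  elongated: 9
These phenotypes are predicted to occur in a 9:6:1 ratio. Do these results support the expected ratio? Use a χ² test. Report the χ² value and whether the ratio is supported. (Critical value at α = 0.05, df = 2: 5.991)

14.692; not consistent

Under the 9:6:1 hypothesis (Σ ratio = 16, N = 176):
  disc-shaped: 176 × 9/16 = 99
  spherical: 176 × 6/16 = 66
  elongated: 176 × 1/16 = 11
χ² = Σ (O − E)² / E
  disc-shaped: (124 − 99)² / 99 = 6.3131
  spherical: (43 − 66)² / 66 = 8.0152
  elongated: (9 − 11)² / 11 = 0.3636
χ² = 6.3131 + 8.0152 + 0.3636 = 14.6919 ≈ 14.692
Degrees of freedom = 3 − 1 = 2; critical value at α = 0.05 is 5.991.
Since 14.692 > 5.991, we reject the null hypothesis — the data do not fit the 9:6:1 ratio.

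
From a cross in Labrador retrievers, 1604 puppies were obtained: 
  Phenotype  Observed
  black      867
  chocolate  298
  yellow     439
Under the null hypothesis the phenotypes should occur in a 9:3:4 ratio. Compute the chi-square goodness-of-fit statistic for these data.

Under the 9:3:4 hypothesis (Σ ratio = 16, N = 1604):
  black: 1604 × 9/16 = 902.25
  chocolate: 1604 × 3/16 = 300.75
  yellow: 1604 × 4/16 = 401
χ² = Σ (O − E)² / E
  black: (867 − 902.25)² / 902.25 = 1.3772
  chocolate: (298 − 300.75)² / 300.75 = 0.0251
  yellow: (439 − 401)² / 401 = 3.6010
χ² = 1.3772 + 0.0251 + 3.6010 = 5.0033 ≈ 5.003

5.003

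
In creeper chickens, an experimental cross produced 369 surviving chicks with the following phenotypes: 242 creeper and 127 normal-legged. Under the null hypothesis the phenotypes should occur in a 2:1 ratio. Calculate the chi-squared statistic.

Expected counts for N = 369 under a 2:1 ratio (total parts = 3):
  creeper: 369 × 2/3 = 246
  normal-legged: 369 × 1/3 = 123
χ² = Σ (O − E)² / E
  creeper: (242 − 246)² / 246 = 0.0650
  normal-legged: (127 − 123)² / 123 = 0.1301
χ² = 0.0650 + 0.1301 = 0.1951 ≈ 0.195

0.195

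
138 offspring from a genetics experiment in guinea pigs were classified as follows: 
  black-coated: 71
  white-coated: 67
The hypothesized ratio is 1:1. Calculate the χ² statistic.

The 1:1 ratio has 2 parts, so with N = 138 the expected counts are:
  black-coated: 138 × 1/2 = 69
  white-coated: 138 × 1/2 = 69
χ² = Σ (O − E)² / E
  black-coated: (71 − 69)² / 69 = 0.0580
  white-coated: (67 − 69)² / 69 = 0.0580
χ² = 0.0580 + 0.0580 = 0.116

0.116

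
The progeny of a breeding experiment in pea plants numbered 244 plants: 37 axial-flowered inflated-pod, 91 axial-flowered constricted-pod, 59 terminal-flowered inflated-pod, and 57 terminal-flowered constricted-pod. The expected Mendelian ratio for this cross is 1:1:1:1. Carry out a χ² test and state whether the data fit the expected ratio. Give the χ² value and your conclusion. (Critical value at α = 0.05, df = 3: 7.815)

24.525; not consistent

Expected counts for N = 244 under a 1:1:1:1 ratio (total parts = 4):
  axial-flowered inflated-pod: 244 × 1/4 = 61
  axial-flowered constricted-pod: 244 × 1/4 = 61
  terminal-flowered inflated-pod: 244 × 1/4 = 61
  terminal-flowered constricted-pod: 244 × 1/4 = 61
χ² = Σ (O − E)² / E
  axial-flowered inflated-pod: (37 − 61)² / 61 = 9.4426
  axial-flowered constricted-pod: (91 − 61)² / 61 = 14.7541
  terminal-flowered inflated-pod: (59 − 61)² / 61 = 0.0656
  terminal-flowered constricted-pod: (57 − 61)² / 61 = 0.2623
χ² = 9.4426 + 14.7541 + 0.0656 + 0.2623 = 24.5246 ≈ 24.525
Degrees of freedom = 4 − 1 = 3; critical value at α = 0.05 is 7.815.
Since 24.525 > 7.815, we reject the null hypothesis — the data do not fit the 1:1:1:1 ratio.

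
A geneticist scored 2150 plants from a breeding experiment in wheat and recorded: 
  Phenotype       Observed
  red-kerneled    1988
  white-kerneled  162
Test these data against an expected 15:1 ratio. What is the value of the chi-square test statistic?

6.058

Under the 15:1 hypothesis (Σ ratio = 16, N = 2150):
  red-kerneled: 2150 × 15/16 = 2015.625
  white-kerneled: 2150 × 1/16 = 134.375
χ² = Σ (O − E)² / E
  red-kerneled: (1988 − 2015.625)² / 2015.625 = 0.3786
  white-kerneled: (162 − 134.375)² / 134.375 = 5.6792
χ² = 0.3786 + 5.6792 = 6.0578 ≈ 6.058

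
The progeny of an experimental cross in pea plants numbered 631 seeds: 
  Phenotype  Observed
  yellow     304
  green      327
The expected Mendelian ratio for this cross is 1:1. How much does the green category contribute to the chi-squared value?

Under the 1:1 hypothesis (Σ ratio = 2, N = 631):
  yellow: 631 × 1/2 = 315.5
  green: 631 × 1/2 = 315.5
Contribution of green: (327 − 315.5)² / 315.5 = 0.4192

0.419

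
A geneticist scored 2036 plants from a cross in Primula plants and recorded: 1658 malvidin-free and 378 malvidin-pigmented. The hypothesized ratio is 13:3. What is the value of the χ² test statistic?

0.045

The 13:3 ratio has 16 parts, so with N = 2036 the expected counts are:
  malvidin-free: 2036 × 13/16 = 1654.25
  malvidin-pigmented: 2036 × 3/16 = 381.75
χ² = Σ (O − E)² / E
  malvidin-free: (1658 − 1654.25)² / 1654.25 = 0.0085
  malvidin-pigmented: (378 − 381.75)² / 381.75 = 0.0368
χ² = 0.0085 + 0.0368 = 0.0453 ≈ 0.045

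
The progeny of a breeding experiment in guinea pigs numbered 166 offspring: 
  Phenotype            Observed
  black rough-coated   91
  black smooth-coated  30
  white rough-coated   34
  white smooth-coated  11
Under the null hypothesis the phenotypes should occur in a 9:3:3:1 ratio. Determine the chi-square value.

Under the 9:3:3:1 hypothesis (Σ ratio = 16, N = 166):
  black rough-coated: 166 × 9/16 = 93.375
  black smooth-coated: 166 × 3/16 = 31.125
  white rough-coated: 166 × 3/16 = 31.125
  white smooth-coated: 166 × 1/16 = 10.375
χ² = Σ (O − E)² / E
  black rough-coated: (91 − 93.375)² / 93.375 = 0.0604
  black smooth-coated: (30 − 31.125)² / 31.125 = 0.0407
  white rough-coated: (34 − 31.125)² / 31.125 = 0.2656
  white smooth-coated: (11 − 10.375)² / 10.375 = 0.0377
χ² = 0.0604 + 0.0407 + 0.2656 + 0.0377 = 0.4044 ≈ 0.404

0.404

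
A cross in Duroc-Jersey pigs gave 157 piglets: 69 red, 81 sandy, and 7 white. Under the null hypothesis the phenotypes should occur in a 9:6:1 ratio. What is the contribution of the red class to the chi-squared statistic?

4.223

Total ratio parts = 16. Expected numbers out of 157:
  red: 157 × 9/16 = 88.3125
  sandy: 157 × 6/16 = 58.875
  white: 157 × 1/16 = 9.8125
Contribution of red: (69 − 88.3125)² / 88.3125 = 4.2233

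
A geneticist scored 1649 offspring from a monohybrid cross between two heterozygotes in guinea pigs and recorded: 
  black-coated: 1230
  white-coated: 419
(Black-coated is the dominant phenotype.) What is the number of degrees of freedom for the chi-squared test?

1

For a monohybrid cross between heterozygotes with complete dominance, the expected phenotypic ratio is 3:1.
A goodness-of-fit test with 2 phenotype classes has df = 2 − 1 = 1.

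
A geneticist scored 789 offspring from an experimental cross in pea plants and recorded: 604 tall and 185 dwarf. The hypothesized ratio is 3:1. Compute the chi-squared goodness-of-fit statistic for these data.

Expected counts for N = 789 under a 3:1 ratio (total parts = 4):
  tall: 789 × 3/4 = 591.75
  dwarf: 789 × 1/4 = 197.25
χ² = Σ (O − E)² / E
  tall: (604 − 591.75)² / 591.75 = 0.2536
  dwarf: (185 − 197.25)² / 197.25 = 0.7608
χ² = 0.2536 + 0.7608 = 1.0144 ≈ 1.014

1.014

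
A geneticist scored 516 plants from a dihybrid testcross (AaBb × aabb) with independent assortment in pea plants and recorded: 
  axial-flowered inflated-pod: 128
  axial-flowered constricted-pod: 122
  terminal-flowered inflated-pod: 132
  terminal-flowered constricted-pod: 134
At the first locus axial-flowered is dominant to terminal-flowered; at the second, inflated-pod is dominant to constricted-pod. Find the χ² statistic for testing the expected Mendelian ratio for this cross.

A dihybrid testcross with independent assortment gives a 1:1:1:1 ratio.
Total ratio parts = 4. Expected numbers out of 516:
  axial-flowered inflated-pod: 516 × 1/4 = 129
  axial-flowered constricted-pod: 516 × 1/4 = 129
  terminal-flowered inflated-pod: 516 × 1/4 = 129
  terminal-flowered constricted-pod: 516 × 1/4 = 129
χ² = Σ (O − E)² / E
  axial-flowered inflated-pod: (128 − 129)² / 129 = 0.0078
  axial-flowered constricted-pod: (122 − 129)² / 129 = 0.3798
  terminal-flowered inflated-pod: (132 − 129)² / 129 = 0.0698
  terminal-flowered constricted-pod: (134 − 129)² / 129 = 0.1938
χ² = 0.0078 + 0.3798 + 0.0698 + 0.1938 = 0.6512 ≈ 0.651

0.651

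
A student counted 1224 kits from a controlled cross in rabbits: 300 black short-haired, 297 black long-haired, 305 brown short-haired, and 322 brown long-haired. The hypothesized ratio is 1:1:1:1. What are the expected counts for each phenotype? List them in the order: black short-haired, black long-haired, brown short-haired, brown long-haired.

306, 306, 306, 306

Total ratio parts = 4. Expected numbers out of 1224:
  black short-haired: 1224 × 1/4 = 306
  black long-haired: 1224 × 1/4 = 306
  brown short-haired: 1224 × 1/4 = 306
  brown long-haired: 1224 × 1/4 = 306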